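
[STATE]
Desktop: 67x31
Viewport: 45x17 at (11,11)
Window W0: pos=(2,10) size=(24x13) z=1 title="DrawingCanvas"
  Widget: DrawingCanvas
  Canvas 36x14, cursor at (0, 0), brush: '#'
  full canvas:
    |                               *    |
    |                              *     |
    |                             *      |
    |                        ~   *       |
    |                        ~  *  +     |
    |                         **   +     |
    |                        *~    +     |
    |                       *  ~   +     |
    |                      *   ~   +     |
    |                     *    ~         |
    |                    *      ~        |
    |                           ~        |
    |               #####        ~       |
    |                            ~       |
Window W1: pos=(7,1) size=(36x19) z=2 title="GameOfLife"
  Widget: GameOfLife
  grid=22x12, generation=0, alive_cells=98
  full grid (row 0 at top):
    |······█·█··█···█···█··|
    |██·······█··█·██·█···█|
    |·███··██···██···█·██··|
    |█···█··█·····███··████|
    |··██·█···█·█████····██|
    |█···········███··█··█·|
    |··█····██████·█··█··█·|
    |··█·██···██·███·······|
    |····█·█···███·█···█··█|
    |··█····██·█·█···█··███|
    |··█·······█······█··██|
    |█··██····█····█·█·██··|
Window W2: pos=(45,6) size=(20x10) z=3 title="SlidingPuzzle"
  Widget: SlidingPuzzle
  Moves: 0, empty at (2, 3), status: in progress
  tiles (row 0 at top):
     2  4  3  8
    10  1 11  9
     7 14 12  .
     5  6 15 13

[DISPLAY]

····██████·█··█··█·            ┃  ┃├────┼────
·██···██·███·······            ┃  ┃│ 10 │  1 
·█·█···███·█···█··█            ┃  ┃├────┼────
····██·█·█···█··███            ┃  ┃│  7 │ 14 
·······█······█··██            ┃  ┗━━━━━━━━━━
██····█····█·█·██··            ┃             
                               ┃             
                               ┃             
━━━━━━━━━━━━━━━━━━━━━━━━━━━━━━━┛             
              ┃                              
              ┃                              
━━━━━━━━━━━━━━┛                              
                                             
                                             
                                             
                                             
                                             


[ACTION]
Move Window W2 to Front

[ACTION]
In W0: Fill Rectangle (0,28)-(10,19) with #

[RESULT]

····██████·█··█··█·            ┃  ┃├────┼────
·██···██·███·······            ┃  ┃│ 10 │  1 
·█·█···███·█···█··█            ┃  ┃├────┼────
····██·█·█···█··███            ┃  ┃│  7 │ 14 
·······█······█··██            ┃  ┗━━━━━━━━━━
██····█····█·█·██··            ┃             
                               ┃             
                               ┃             
━━━━━━━━━━━━━━━━━━━━━━━━━━━━━━━┛             
           ###┃                              
           ###┃                              
━━━━━━━━━━━━━━┛                              
                                             
                                             
                                             
                                             
                                             


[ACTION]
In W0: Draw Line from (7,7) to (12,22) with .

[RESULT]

····██████·█··█··█·            ┃  ┃├────┼────
·██···██·███·······            ┃  ┃│ 10 │  1 
·█·█···███·█···█··█            ┃  ┃├────┼────
····██·█·█···█··███            ┃  ┃│  7 │ 14 
·······█······█··██            ┃  ┗━━━━━━━━━━
██····█····█·█·██··            ┃             
                               ┃             
                               ┃             
━━━━━━━━━━━━━━━━━━━━━━━━━━━━━━━┛             
.          ###┃                              
 ...       ###┃                              
━━━━━━━━━━━━━━┛                              
                                             
                                             
                                             
                                             
                                             


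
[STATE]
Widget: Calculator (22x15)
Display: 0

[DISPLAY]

                     0
┌───┬───┬───┬───┐     
│ 7 │ 8 │ 9 │ ÷ │     
├───┼───┼───┼───┤     
│ 4 │ 5 │ 6 │ × │     
├───┼───┼───┼───┤     
│ 1 │ 2 │ 3 │ - │     
├───┼───┼───┼───┤     
│ 0 │ . │ = │ + │     
├───┼───┼───┼───┤     
│ C │ MC│ MR│ M+│     
└───┴───┴───┴───┘     
                      
                      
                      


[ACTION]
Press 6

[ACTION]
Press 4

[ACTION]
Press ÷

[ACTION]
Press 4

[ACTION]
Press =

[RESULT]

                    16
┌───┬───┬───┬───┐     
│ 7 │ 8 │ 9 │ ÷ │     
├───┼───┼───┼───┤     
│ 4 │ 5 │ 6 │ × │     
├───┼───┼───┼───┤     
│ 1 │ 2 │ 3 │ - │     
├───┼───┼───┼───┤     
│ 0 │ . │ = │ + │     
├───┼───┼───┼───┤     
│ C │ MC│ MR│ M+│     
└───┴───┴───┴───┘     
                      
                      
                      


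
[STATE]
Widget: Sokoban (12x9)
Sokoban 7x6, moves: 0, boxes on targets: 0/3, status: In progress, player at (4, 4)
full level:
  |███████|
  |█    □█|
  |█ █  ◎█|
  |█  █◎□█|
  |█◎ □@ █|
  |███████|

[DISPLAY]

███████     
█    □█     
█ █  ◎█     
█  █◎□█     
█◎ □@ █     
███████     
Moves: 0  0/
            
            


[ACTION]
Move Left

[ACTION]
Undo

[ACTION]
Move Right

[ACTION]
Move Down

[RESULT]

███████     
█    □█     
█ █  ◎█     
█  █◎□█     
█◎ □ @█     
███████     
Moves: 1  0/
            
            


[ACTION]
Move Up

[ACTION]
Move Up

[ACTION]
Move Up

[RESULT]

███████     
█    □█     
█ █  ■█     
█  █◎@█     
█◎ □  █     
███████     
Moves: 2  1/
            
            


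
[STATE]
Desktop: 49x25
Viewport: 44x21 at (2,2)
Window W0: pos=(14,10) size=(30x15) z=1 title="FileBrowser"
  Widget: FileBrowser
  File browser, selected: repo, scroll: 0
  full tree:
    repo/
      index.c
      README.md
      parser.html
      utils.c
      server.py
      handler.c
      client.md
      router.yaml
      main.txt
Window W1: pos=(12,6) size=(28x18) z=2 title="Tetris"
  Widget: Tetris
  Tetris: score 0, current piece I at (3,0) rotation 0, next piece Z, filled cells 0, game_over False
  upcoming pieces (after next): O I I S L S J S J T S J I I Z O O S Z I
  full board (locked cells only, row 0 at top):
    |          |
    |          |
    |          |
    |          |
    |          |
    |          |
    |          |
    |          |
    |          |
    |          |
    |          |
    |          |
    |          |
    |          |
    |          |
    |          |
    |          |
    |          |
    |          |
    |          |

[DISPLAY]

                                            
                                            
                                            
                                            
          ┏━━━━━━━━━━━━━━━━━━━━━━━━━━┓      
          ┃ Tetris                   ┃      
          ┠──────────────────────────┨      
          ┃          │Next:          ┃      
          ┃          │▓▓             ┃━━━┓  
          ┃          │ ▓▓            ┃   ┃  
          ┃          │               ┃───┨  
          ┃          │               ┃   ┃  
          ┃          │               ┃   ┃  
          ┃          │Score:         ┃   ┃  
          ┃          │0              ┃   ┃  
          ┃          │               ┃   ┃  
          ┃          │               ┃   ┃  
          ┃          │               ┃   ┃  
          ┃          │               ┃   ┃  
          ┃          │               ┃   ┃  
          ┃          │               ┃   ┃  


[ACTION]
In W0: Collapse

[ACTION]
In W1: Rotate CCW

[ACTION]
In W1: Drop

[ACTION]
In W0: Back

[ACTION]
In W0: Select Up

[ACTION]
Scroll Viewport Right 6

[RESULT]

                                            
                                            
                                            
                                            
       ┏━━━━━━━━━━━━━━━━━━━━━━━━━━┓         
       ┃ Tetris                   ┃         
       ┠──────────────────────────┨         
       ┃          │Next:          ┃         
       ┃          │▓▓             ┃━━━┓     
       ┃          │ ▓▓            ┃   ┃     
       ┃          │               ┃───┨     
       ┃          │               ┃   ┃     
       ┃          │               ┃   ┃     
       ┃          │Score:         ┃   ┃     
       ┃          │0              ┃   ┃     
       ┃          │               ┃   ┃     
       ┃          │               ┃   ┃     
       ┃          │               ┃   ┃     
       ┃          │               ┃   ┃     
       ┃          │               ┃   ┃     
       ┃          │               ┃   ┃     


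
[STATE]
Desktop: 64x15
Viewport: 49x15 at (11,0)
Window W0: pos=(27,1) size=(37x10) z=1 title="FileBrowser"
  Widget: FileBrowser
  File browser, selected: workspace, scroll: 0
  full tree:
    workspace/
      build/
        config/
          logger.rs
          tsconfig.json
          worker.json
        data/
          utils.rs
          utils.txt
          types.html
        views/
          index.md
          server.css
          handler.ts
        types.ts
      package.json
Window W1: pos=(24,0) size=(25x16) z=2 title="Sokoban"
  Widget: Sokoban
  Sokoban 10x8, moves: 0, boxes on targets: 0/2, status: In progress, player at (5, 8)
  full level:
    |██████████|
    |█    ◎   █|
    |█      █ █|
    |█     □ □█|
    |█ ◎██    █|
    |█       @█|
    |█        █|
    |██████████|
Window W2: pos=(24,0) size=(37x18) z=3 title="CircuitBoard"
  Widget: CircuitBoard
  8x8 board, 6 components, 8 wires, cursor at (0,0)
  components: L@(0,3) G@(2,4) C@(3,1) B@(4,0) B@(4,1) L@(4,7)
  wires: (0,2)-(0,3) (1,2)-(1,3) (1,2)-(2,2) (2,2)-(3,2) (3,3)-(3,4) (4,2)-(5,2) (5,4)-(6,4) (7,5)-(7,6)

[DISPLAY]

             ┏━━━━━━━━━━━━━━━━━━━━━━━━━━━━━━━━━━━
             ┃ CircuitBoard                      
             ┠───────────────────────────────────
             ┃   0 1 2 3 4 5 6 7                 
             ┃0  [.]      · ─ L                  
             ┃                                   
             ┃1           · ─ ·                  
             ┃            │                      
             ┃2           ·       G              
             ┃            │                      
             ┃3       C   ·   · ─ ·              
             ┃                                   
             ┃4   B   B   ·                   L  
             ┃            │                      
             ┃5           ·       ·              


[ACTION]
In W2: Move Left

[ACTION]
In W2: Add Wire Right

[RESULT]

             ┏━━━━━━━━━━━━━━━━━━━━━━━━━━━━━━━━━━━
             ┃ CircuitBoard                      
             ┠───────────────────────────────────
             ┃   0 1 2 3 4 5 6 7                 
             ┃0  [.]─ ·   · ─ L                  
             ┃                                   
             ┃1           · ─ ·                  
             ┃            │                      
             ┃2           ·       G              
             ┃            │                      
             ┃3       C   ·   · ─ ·              
             ┃                                   
             ┃4   B   B   ·                   L  
             ┃            │                      
             ┃5           ·       ·              


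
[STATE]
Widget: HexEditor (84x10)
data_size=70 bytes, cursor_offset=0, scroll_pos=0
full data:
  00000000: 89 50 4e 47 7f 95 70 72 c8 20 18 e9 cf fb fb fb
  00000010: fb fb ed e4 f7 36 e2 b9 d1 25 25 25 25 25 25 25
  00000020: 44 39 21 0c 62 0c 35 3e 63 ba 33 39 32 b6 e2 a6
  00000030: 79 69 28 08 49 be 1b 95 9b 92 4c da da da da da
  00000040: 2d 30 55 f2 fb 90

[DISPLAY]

00000000  89 50 4e 47 7f 95 70 72  c8 20 18 e9 cf fb fb fb  |.PNG..pr. ......|      
00000010  fb fb ed e4 f7 36 e2 b9  d1 25 25 25 25 25 25 25  |.....6...%%%%%%%|      
00000020  44 39 21 0c 62 0c 35 3e  63 ba 33 39 32 b6 e2 a6  |D9!.b.5>c.392...|      
00000030  79 69 28 08 49 be 1b 95  9b 92 4c da da da da da  |yi(.I.....L.....|      
00000040  2d 30 55 f2 fb 90                                 |-0U...          |      
                                                                                    
                                                                                    
                                                                                    
                                                                                    
                                                                                    


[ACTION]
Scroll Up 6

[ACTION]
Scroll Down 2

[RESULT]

00000020  44 39 21 0c 62 0c 35 3e  63 ba 33 39 32 b6 e2 a6  |D9!.b.5>c.392...|      
00000030  79 69 28 08 49 be 1b 95  9b 92 4c da da da da da  |yi(.I.....L.....|      
00000040  2d 30 55 f2 fb 90                                 |-0U...          |      
                                                                                    
                                                                                    
                                                                                    
                                                                                    
                                                                                    
                                                                                    
                                                                                    


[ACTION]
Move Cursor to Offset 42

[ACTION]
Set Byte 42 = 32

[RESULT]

00000020  44 39 21 0c 62 0c 35 3e  63 ba 32 39 32 b6 e2 a6  |D9!.b.5>c.292...|      
00000030  79 69 28 08 49 be 1b 95  9b 92 4c da da da da da  |yi(.I.....L.....|      
00000040  2d 30 55 f2 fb 90                                 |-0U...          |      
                                                                                    
                                                                                    
                                                                                    
                                                                                    
                                                                                    
                                                                                    
                                                                                    


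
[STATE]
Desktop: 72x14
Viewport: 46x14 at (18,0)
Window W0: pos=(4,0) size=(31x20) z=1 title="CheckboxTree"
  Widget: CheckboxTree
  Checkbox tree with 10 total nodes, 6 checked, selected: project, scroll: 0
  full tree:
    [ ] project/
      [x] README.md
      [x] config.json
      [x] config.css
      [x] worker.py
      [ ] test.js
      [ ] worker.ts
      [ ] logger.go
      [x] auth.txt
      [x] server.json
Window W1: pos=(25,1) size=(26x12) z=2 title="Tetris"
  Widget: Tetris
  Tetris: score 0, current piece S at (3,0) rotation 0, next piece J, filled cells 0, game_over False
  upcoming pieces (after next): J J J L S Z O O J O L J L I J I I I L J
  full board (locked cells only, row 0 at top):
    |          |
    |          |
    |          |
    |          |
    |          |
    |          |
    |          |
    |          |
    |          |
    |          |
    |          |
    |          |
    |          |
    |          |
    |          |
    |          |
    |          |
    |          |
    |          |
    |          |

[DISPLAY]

━━━━━━━━━━━━━━━━┓                             
       ┏━━━━━━━━━━━━━━━━━━━━━━━━┓             
───────┃ Tetris                 ┃             
       ┠────────────────────────┨             
.md    ┃          │Next:        ┃             
.json  ┃          │█            ┃             
.css   ┃          │███          ┃             
.py    ┃          │             ┃             
s      ┃          │             ┃             
.ts    ┃          │             ┃             
.go    ┃          │Score:       ┃             
xt     ┃          │0            ┃             
.json  ┗━━━━━━━━━━━━━━━━━━━━━━━━┛             
                ┃                             


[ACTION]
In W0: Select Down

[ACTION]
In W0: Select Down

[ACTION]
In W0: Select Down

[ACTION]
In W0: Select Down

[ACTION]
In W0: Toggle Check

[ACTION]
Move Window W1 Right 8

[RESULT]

━━━━━━━━━━━━━━━━┓                             
               ┏━━━━━━━━━━━━━━━━━━━━━━━━┓     
───────────────┃ Tetris                 ┃     
               ┠────────────────────────┨     
.md            ┃          │Next:        ┃     
.json          ┃          │█            ┃     
.css           ┃          │███          ┃     
.py            ┃          │             ┃     
s              ┃          │             ┃     
.ts            ┃          │             ┃     
.go            ┃          │Score:       ┃     
xt             ┃          │0            ┃     
.json          ┗━━━━━━━━━━━━━━━━━━━━━━━━┛     
                ┃                             


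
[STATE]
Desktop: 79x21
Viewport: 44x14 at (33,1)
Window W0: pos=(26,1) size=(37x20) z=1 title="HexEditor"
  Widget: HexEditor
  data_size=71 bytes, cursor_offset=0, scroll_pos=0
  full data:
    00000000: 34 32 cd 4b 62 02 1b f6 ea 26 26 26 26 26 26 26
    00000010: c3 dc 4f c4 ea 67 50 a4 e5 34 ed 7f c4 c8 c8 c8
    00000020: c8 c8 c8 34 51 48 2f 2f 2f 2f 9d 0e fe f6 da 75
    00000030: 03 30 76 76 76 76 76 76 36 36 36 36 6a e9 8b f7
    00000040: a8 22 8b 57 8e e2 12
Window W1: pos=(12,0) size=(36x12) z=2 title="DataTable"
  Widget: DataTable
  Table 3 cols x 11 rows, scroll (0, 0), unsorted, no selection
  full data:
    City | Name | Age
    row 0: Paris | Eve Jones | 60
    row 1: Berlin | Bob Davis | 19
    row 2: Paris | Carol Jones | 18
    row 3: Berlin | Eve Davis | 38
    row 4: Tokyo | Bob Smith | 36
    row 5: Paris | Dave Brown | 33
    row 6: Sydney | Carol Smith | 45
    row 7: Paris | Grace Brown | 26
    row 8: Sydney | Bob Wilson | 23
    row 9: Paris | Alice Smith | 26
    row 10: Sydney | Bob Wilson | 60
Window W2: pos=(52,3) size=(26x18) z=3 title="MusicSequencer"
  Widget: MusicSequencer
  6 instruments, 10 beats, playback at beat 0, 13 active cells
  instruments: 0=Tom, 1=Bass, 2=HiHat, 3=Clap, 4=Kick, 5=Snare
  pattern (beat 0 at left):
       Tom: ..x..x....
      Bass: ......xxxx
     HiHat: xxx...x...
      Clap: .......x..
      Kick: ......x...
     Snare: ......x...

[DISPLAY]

              ┃━━━━━━━━━━━━━━┓              
──────────────┨              ┃              
ge            ┃────┏━━━━━━━━━━━━━━━━━━━━━━━━
──            ┃ 62 ┃ MusicSequencer         
0             ┃ ea ┠────────────────────────
9             ┃ 51 ┃      ▼123456789        
8             ┃ 76 ┃   Tom··█··█····        
8             ┃ 8e ┃  Bass······████        
6             ┃    ┃ HiHat███···█···        
3             ┃    ┃  Clap·······█··        
━━━━━━━━━━━━━━┛    ┃  Kick······█···        
                   ┃ Snare······█···        
                   ┃                        
                   ┃                        


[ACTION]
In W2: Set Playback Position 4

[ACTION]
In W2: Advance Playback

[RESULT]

              ┃━━━━━━━━━━━━━━┓              
──────────────┨              ┃              
ge            ┃────┏━━━━━━━━━━━━━━━━━━━━━━━━
──            ┃ 62 ┃ MusicSequencer         
0             ┃ ea ┠────────────────────────
9             ┃ 51 ┃      01234▼6789        
8             ┃ 76 ┃   Tom··█··█····        
8             ┃ 8e ┃  Bass······████        
6             ┃    ┃ HiHat███···█···        
3             ┃    ┃  Clap·······█··        
━━━━━━━━━━━━━━┛    ┃  Kick······█···        
                   ┃ Snare······█···        
                   ┃                        
                   ┃                        


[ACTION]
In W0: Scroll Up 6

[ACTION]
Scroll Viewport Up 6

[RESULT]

━━━━━━━━━━━━━━┓                             
              ┃━━━━━━━━━━━━━━┓              
──────────────┨              ┃              
ge            ┃────┏━━━━━━━━━━━━━━━━━━━━━━━━
──            ┃ 62 ┃ MusicSequencer         
0             ┃ ea ┠────────────────────────
9             ┃ 51 ┃      01234▼6789        
8             ┃ 76 ┃   Tom··█··█····        
8             ┃ 8e ┃  Bass······████        
6             ┃    ┃ HiHat███···█···        
3             ┃    ┃  Clap·······█··        
━━━━━━━━━━━━━━┛    ┃  Kick······█···        
                   ┃ Snare······█···        
                   ┃                        


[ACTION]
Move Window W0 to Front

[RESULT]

━━━━━━━━━━━━━━┓                             
━━━━━━━━━━━━━━━━━━━━━━━━━━━━━┓              
itor                         ┃              
─────────────────────────────┨━━━━━━━━━━━━━━
00  34 32 cd 4b 62 02 1b f6  ┃encer         
10  c3 dc 4f c4 ea 67 50 a4  ┃──────────────
20  c8 c8 c8 34 51 48 2f 2f  ┃4▼6789        
30  03 30 76 76 76 76 76 76  ┃·█····        
40  a8 22 8b 57 8e e2 12     ┃··████        
                             ┃··█···        
                             ┃···█··        
                             ┃··█···        
                             ┃··█···        
                             ┃              


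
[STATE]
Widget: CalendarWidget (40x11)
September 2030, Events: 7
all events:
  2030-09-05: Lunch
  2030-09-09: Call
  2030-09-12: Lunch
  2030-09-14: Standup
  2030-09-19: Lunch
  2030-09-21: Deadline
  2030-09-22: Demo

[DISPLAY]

             September 2030             
Mo Tu We Th Fr Sa Su                    
                   1                    
 2  3  4  5*  6  7  8                   
 9* 10 11 12* 13 14* 15                 
16 17 18 19* 20 21* 22*                 
23 24 25 26 27 28 29                    
30                                      
                                        
                                        
                                        


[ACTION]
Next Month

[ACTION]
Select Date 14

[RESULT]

              October 2030              
Mo Tu We Th Fr Sa Su                    
    1  2  3  4  5  6                    
 7  8  9 10 11 12 13                    
[14] 15 16 17 18 19 20                  
21 22 23 24 25 26 27                    
28 29 30 31                             
                                        
                                        
                                        
                                        


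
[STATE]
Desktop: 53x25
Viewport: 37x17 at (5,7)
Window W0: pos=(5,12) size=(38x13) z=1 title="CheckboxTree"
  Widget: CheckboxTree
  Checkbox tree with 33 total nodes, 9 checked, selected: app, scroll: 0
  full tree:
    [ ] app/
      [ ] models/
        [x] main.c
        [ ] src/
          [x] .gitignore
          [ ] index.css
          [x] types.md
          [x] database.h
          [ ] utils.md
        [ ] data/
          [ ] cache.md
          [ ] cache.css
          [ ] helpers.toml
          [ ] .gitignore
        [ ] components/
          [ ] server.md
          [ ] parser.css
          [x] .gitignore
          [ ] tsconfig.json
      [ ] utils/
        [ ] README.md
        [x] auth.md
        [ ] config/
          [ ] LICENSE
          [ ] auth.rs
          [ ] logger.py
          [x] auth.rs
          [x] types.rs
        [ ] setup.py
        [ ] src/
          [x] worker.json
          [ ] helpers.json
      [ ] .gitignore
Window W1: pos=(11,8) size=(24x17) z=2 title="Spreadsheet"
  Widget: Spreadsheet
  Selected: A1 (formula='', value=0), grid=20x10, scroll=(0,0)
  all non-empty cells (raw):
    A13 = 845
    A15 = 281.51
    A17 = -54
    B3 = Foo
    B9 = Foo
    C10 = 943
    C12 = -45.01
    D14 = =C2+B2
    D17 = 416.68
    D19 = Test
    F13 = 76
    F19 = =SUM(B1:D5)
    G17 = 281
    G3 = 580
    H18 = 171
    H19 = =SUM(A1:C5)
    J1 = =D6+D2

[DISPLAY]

                                     
      ┏━━━━━━━━━━━━━━━━━━━━━━┓       
      ┃ Spreadsheet          ┃       
      ┠──────────────────────┨       
      ┃A1:                   ┃       
┏━━━━━┃       A       B      ┃━━━━━━━
┃ Chec┃----------------------┃       
┠─────┃  1      [0]       0  ┃───────
┃>[-] ┃  2        0       0  ┃       
┃   [-┃  3        0Foo       ┃       
┃     ┃  4        0       0  ┃       
┃     ┃  5        0       0  ┃       
┃     ┃  6        0       0  ┃       
┃     ┃  7        0       0  ┃       
┃     ┃  8        0       0  ┃       
┃     ┃  9        0Foo       ┃       
┃     ┃ 10        0       0  ┃       


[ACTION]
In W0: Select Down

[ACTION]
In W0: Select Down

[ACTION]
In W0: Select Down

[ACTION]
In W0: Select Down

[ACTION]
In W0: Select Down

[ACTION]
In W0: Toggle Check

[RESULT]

                                     
      ┏━━━━━━━━━━━━━━━━━━━━━━┓       
      ┃ Spreadsheet          ┃       
      ┠──────────────────────┨       
      ┃A1:                   ┃       
┏━━━━━┃       A       B      ┃━━━━━━━
┃ Chec┃----------------------┃       
┠─────┃  1      [0]       0  ┃───────
┃ [-] ┃  2        0       0  ┃       
┃   [-┃  3        0Foo       ┃       
┃     ┃  4        0       0  ┃       
┃     ┃  5        0       0  ┃       
┃     ┃  6        0       0  ┃       
┃>    ┃  7        0       0  ┃       
┃     ┃  8        0       0  ┃       
┃     ┃  9        0Foo       ┃       
┃     ┃ 10        0       0  ┃       


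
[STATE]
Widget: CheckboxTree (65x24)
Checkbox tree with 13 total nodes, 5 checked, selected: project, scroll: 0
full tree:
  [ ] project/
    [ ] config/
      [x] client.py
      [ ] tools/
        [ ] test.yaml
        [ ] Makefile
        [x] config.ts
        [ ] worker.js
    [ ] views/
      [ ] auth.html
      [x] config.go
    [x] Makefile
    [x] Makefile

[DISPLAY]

>[-] project/                                                    
   [-] config/                                                   
     [x] client.py                                               
     [-] tools/                                                  
       [ ] test.yaml                                             
       [ ] Makefile                                              
       [x] config.ts                                             
       [ ] worker.js                                             
   [-] views/                                                    
     [ ] auth.html                                               
     [x] config.go                                               
   [x] Makefile                                                  
   [x] Makefile                                                  
                                                                 
                                                                 
                                                                 
                                                                 
                                                                 
                                                                 
                                                                 
                                                                 
                                                                 
                                                                 
                                                                 


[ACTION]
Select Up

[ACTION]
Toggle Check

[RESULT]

>[x] project/                                                    
   [x] config/                                                   
     [x] client.py                                               
     [x] tools/                                                  
       [x] test.yaml                                             
       [x] Makefile                                              
       [x] config.ts                                             
       [x] worker.js                                             
   [x] views/                                                    
     [x] auth.html                                               
     [x] config.go                                               
   [x] Makefile                                                  
   [x] Makefile                                                  
                                                                 
                                                                 
                                                                 
                                                                 
                                                                 
                                                                 
                                                                 
                                                                 
                                                                 
                                                                 
                                                                 


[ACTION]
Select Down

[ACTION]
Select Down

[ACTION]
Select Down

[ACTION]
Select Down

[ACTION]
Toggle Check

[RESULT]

 [-] project/                                                    
   [-] config/                                                   
     [x] client.py                                               
     [-] tools/                                                  
>      [ ] test.yaml                                             
       [x] Makefile                                              
       [x] config.ts                                             
       [x] worker.js                                             
   [x] views/                                                    
     [x] auth.html                                               
     [x] config.go                                               
   [x] Makefile                                                  
   [x] Makefile                                                  
                                                                 
                                                                 
                                                                 
                                                                 
                                                                 
                                                                 
                                                                 
                                                                 
                                                                 
                                                                 
                                                                 


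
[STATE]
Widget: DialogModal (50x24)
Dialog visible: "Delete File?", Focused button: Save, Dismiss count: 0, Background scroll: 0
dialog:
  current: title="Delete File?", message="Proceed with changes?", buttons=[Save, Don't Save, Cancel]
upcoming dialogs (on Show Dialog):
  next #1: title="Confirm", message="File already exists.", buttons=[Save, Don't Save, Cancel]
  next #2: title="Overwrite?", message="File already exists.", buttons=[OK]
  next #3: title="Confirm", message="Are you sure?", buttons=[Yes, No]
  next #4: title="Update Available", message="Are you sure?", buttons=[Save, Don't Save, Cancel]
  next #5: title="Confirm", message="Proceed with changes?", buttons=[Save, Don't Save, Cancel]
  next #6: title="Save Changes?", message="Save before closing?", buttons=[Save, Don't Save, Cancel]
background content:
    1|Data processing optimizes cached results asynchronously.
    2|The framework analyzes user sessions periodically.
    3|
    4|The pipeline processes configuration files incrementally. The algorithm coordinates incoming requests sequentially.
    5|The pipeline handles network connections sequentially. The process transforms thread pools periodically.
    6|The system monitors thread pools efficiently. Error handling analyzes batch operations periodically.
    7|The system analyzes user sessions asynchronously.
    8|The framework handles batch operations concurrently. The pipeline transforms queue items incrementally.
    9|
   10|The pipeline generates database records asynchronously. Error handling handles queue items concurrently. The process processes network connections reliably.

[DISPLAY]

Data processing optimizes cached results asynchron
The framework analyzes user sessions periodically.
                                                  
The pipeline processes configuration files increme
The pipeline handles network connections sequentia
The system monitors thread pools efficiently. Erro
The system analyzes user sessions asynchronously. 
The framework handles batch operations concurrentl
                                                  
The pipel┌──────────────────────────────┐synchrono
         │         Delete File?         │         
         │    Proceed with changes?     │         
         │ [Save]  Don't Save   Cancel  │         
         └──────────────────────────────┘         
                                                  
                                                  
                                                  
                                                  
                                                  
                                                  
                                                  
                                                  
                                                  
                                                  


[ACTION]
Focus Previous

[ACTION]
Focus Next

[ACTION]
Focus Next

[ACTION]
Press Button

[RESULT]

Data processing optimizes cached results asynchron
The framework analyzes user sessions periodically.
                                                  
The pipeline processes configuration files increme
The pipeline handles network connections sequentia
The system monitors thread pools efficiently. Erro
The system analyzes user sessions asynchronously. 
The framework handles batch operations concurrentl
                                                  
The pipeline generates database records asynchrono
                                                  
                                                  
                                                  
                                                  
                                                  
                                                  
                                                  
                                                  
                                                  
                                                  
                                                  
                                                  
                                                  
                                                  


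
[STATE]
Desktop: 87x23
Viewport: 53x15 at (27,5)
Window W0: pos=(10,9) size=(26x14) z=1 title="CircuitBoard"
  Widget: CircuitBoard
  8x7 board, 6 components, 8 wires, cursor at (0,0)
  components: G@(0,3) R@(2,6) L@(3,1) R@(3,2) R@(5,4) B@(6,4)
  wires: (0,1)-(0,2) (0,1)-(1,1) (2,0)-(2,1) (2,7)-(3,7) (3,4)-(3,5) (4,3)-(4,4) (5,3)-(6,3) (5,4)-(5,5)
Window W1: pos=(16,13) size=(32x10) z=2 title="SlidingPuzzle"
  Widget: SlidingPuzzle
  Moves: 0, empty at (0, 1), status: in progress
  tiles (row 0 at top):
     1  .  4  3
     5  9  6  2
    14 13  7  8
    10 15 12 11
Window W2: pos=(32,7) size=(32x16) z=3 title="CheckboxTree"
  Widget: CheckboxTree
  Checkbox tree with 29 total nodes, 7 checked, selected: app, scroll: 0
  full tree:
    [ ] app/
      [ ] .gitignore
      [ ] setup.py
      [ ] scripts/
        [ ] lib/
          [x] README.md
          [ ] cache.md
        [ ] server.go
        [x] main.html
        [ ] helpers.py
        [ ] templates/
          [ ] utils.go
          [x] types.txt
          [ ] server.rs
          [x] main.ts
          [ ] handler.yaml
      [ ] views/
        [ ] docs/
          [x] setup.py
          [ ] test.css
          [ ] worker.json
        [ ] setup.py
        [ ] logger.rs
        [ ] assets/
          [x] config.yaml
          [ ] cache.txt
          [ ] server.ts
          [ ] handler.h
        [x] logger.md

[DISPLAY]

                                                     
                                                     
     ┏━━━━━━━━━━━━━━━━━━━━━━━━━━━━━━┓                
     ┃ CheckboxTree                 ┃                
━━━━━┠──────────────────────────────┨                
     ┃>[-] app/                     ┃                
─────┃   [ ] .gitignore             ┃                
 7   ┃   [ ] setup.py               ┃                
━━━━━┃   [-] scripts/               ┃                
zzle ┃     [-] lib/                 ┃                
─────┃       [x] README.md          ┃                
┬────┃       [ ] cache.md           ┃                
│  4 ┃     [ ] server.go            ┃                
┼────┃     [x] main.html            ┃                
│  6 ┃     [ ] helpers.py           ┃                


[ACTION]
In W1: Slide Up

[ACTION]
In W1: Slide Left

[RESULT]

                                                     
                                                     
     ┏━━━━━━━━━━━━━━━━━━━━━━━━━━━━━━┓                
     ┃ CheckboxTree                 ┃                
━━━━━┠──────────────────────────────┨                
     ┃>[-] app/                     ┃                
─────┃   [ ] .gitignore             ┃                
 7   ┃   [ ] setup.py               ┃                
━━━━━┃   [-] scripts/               ┃                
zzle ┃     [-] lib/                 ┃                
─────┃       [x] README.md          ┃                
┬────┃       [ ] cache.md           ┃                
│  4 ┃     [ ] server.go            ┃                
┼────┃     [x] main.html            ┃                
│    ┃     [ ] helpers.py           ┃                
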